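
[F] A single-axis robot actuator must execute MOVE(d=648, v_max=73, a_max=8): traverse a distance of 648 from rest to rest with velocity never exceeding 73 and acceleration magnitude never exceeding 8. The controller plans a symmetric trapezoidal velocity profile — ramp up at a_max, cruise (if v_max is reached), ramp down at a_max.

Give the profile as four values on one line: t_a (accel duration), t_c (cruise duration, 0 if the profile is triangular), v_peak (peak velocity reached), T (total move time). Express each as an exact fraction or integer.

t_a=9 t_c=0 v_peak=72 T=18

vₘ²/aₘ = 73²/8 = 5329/8
648 < 5329/8 → triangular
v_peak = √(648·8) = √5184 = 72
t_a = 72/8 = 9; t_c = 0
T = 2·9 = 18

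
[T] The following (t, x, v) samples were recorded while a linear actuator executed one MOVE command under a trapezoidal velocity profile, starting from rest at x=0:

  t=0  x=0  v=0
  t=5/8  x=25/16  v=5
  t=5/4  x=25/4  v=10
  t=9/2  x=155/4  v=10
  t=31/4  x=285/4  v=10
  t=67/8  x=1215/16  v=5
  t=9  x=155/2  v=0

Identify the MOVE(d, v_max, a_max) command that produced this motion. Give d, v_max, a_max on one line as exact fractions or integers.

final state: t=9, x=155/2, v=0 → d = 155/2
a_max = (5−0)/(5/8−0) = 8
max v = 10 over t∈[5/4,31/4] → v_max = 10
check: 10·(5/4+13/2) = 155/2 ✓

d=155/2 v_max=10 a_max=8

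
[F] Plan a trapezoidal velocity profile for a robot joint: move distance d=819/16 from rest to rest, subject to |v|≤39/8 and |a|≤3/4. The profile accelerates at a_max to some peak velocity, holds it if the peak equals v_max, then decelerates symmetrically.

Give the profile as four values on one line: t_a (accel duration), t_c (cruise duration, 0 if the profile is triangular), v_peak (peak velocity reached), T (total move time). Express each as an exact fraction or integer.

t_a=13/2 t_c=4 v_peak=39/8 T=17

v_max²/a_max = (39/8)²/(3/4) = 507/16
819/16 ≥ 507/16 ⇒ cruise phase
t_a = (39/8)/(3/4) = 13/2; v_peak = 39/8
d_cruise = 819/16 − 507/16 = 39/2; t_c = (39/2)/(39/8) = 4
T = 2·13/2 + 4 = 17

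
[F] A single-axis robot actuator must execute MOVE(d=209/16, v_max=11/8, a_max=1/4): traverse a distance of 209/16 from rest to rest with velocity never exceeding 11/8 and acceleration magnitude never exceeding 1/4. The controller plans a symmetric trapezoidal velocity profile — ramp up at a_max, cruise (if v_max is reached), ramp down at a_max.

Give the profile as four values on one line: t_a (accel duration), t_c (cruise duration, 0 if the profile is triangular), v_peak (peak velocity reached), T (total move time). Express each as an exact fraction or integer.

t_a=11/2 t_c=4 v_peak=11/8 T=15

v_max²/a_max = (11/8)²/(1/4) = 121/16
209/16 ≥ 121/16 ⇒ cruise phase
t_a = (11/8)/(1/4) = 11/2; v_peak = 11/8
d_cruise = 209/16 − 121/16 = 11/2; t_c = (11/2)/(11/8) = 4
T = 2·11/2 + 4 = 15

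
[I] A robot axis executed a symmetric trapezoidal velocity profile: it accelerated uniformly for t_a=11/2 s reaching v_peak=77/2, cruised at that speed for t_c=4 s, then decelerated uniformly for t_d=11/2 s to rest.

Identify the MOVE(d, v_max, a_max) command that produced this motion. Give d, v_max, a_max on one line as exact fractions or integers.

a_max = (77/2)/(11/2) = 7
d_a = ½·77/2·11/2 = 847/8; d_c = 77/2·4 = 154
d = 2·847/8 + 154 = 1463/4
t_c = 4 > 0 → v_max = v_peak = 77/2

d=1463/4 v_max=77/2 a_max=7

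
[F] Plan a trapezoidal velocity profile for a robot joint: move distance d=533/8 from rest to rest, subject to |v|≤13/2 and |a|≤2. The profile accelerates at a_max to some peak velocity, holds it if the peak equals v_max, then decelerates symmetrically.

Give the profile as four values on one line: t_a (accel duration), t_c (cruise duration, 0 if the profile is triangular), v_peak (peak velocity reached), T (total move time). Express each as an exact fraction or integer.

t_a=13/4 t_c=7 v_peak=13/2 T=27/2

v_max²/a_max = (13/2)²/2 = 169/8
533/8 ≥ 169/8 ⇒ cruise phase
t_a = (13/2)/2 = 13/4; v_peak = 13/2
d_cruise = 533/8 − 169/8 = 91/2; t_c = (91/2)/(13/2) = 7
T = 2·13/4 + 7 = 27/2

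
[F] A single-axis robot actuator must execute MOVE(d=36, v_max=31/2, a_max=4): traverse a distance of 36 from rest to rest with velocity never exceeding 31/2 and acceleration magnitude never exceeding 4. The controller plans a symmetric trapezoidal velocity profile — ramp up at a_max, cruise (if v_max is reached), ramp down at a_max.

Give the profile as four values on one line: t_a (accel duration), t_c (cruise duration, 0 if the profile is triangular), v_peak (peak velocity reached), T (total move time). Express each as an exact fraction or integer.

vₘ²/aₘ = (31/2)²/4 = 961/16
36 < 961/16 ⇒ no cruise
v_peak = √(36·4) = √144 = 12
t_a = 12/4 = 3; t_c = 0
T = 2·3 = 6

t_a=3 t_c=0 v_peak=12 T=6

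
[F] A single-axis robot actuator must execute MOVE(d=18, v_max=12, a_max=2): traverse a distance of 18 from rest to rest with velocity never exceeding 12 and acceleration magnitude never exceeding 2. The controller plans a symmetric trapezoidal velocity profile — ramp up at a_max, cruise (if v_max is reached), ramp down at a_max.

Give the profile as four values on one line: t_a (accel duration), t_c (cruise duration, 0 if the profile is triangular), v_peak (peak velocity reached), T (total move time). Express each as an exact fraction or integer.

v_max²/a_max = 12²/2 = 72
18 < 72 ⇒ no cruise
v_peak = √(18·2) = √36 = 6
t_a = 6/2 = 3; t_c = 0
T = 2·3 = 6

t_a=3 t_c=0 v_peak=6 T=6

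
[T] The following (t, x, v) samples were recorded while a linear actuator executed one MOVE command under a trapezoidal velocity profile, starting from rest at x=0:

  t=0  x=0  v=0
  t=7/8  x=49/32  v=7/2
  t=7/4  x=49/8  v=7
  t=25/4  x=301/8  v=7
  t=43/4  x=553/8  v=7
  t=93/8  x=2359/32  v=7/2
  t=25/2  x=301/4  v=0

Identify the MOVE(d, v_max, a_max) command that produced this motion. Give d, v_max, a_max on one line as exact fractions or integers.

d=301/4 v_max=7 a_max=4

final state: t=25/2, x=301/4, v=0 → d = 301/4
a_max = (7/2−0)/(7/8−0) = 4
max v = 7 over t∈[7/4,43/4] → v_max = 7
check: 7·(7/4+9) = 301/4 ✓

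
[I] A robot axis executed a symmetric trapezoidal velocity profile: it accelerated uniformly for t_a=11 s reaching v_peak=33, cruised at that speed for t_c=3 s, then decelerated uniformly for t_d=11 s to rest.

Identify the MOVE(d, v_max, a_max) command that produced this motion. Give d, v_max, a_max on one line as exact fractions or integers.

a_max = 33/11 = 3
d_a = ½·33·11 = 363/2; d_c = 33·3 = 99
d = 2·363/2 + 99 = 462
t_c = 3 > 0 ⇒ limit active, v_max = 33

d=462 v_max=33 a_max=3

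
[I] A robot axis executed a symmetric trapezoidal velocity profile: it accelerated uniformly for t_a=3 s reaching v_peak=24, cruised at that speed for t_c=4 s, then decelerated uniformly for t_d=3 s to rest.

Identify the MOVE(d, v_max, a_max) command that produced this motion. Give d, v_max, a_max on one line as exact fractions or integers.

d=168 v_max=24 a_max=8

a_max = 24/3 = 8
d_a = ½·24·3 = 36; d_c = 24·4 = 96
d = 2·36 + 96 = 168
t_c = 4 > 0 → v_max = v_peak = 24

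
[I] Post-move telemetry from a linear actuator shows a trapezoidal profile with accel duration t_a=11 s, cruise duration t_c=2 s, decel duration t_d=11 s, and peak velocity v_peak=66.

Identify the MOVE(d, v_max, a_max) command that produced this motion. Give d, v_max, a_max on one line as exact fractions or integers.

a_max = 66/11 = 6
d_a = ½·66·11 = 363; d_c = 66·2 = 132
d = 2·363 + 132 = 858
t_c = 2 > 0 ⇒ limit active, v_max = 66

d=858 v_max=66 a_max=6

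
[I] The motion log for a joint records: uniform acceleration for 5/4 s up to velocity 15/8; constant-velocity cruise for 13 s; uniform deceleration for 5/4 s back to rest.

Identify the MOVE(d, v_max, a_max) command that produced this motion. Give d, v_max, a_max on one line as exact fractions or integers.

a_max = (15/8)/(5/4) = 3/2
d_a = ½·15/8·5/4 = 75/64; d_c = 15/8·13 = 195/8
d = 2·75/64 + 195/8 = 855/32
t_c = 13 > 0 → v_max = v_peak = 15/8

d=855/32 v_max=15/8 a_max=3/2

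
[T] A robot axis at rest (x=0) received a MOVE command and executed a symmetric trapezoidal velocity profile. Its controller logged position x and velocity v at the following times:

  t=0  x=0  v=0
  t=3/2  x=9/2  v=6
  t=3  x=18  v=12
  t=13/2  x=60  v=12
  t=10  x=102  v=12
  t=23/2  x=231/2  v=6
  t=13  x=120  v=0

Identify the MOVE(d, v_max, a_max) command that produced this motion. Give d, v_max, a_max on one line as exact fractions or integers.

final state: t=13, x=120, v=0 → d = 120
a_max = (6−0)/(3/2−0) = 4
max v = 12 over t∈[3,10] → v_max = 12
check: 12·(3+7) = 120 ✓

d=120 v_max=12 a_max=4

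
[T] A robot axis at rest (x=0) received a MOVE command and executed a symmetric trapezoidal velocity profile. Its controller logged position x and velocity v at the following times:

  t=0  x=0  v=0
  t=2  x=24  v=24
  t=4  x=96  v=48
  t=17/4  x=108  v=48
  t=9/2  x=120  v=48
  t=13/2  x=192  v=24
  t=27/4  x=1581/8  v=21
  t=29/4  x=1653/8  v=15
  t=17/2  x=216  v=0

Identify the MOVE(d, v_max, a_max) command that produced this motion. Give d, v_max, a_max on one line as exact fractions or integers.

final state: t=17/2, x=216, v=0 → d = 216
a_max = (24−0)/(2−0) = 12
max v = 48 over t∈[4,9/2] → v_max = 48
check: 48·(4+1/2) = 216 ✓

d=216 v_max=48 a_max=12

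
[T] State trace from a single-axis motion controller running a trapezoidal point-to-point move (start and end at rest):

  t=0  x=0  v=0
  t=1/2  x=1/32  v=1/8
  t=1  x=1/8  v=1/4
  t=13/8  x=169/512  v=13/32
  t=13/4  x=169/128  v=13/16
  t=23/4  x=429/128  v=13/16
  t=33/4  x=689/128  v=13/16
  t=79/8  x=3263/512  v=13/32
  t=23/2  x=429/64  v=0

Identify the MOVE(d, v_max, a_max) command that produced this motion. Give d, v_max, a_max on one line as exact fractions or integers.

d=429/64 v_max=13/16 a_max=1/4

final state: t=23/2, x=429/64, v=0 → d = 429/64
a_max = (1/8−0)/(1/2−0) = 1/4
max v = 13/16 over t∈[13/4,33/4] → v_max = 13/16
check: 13/16·(13/4+5) = 429/64 ✓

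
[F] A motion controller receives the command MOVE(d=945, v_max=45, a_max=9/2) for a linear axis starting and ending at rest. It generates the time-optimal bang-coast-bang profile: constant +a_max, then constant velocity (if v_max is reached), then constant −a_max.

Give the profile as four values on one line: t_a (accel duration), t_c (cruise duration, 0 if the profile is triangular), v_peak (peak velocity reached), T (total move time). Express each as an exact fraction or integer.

t_a=10 t_c=11 v_peak=45 T=31

(v_max)²/a_max = 45²/(9/2) = 450
945 ≥ 450 so v_max reached
t_a = 45/(9/2) = 10; v_peak = 45
d_cruise = 945 − 450 = 495; t_c = 495/45 = 11
T = 2·10 + 11 = 31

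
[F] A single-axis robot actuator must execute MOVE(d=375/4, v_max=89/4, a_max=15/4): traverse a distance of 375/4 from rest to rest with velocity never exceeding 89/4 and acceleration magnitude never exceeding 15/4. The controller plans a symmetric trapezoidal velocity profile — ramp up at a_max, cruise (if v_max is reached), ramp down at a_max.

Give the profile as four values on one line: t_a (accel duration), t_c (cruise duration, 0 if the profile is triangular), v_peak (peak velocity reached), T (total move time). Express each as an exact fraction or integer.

t_a=5 t_c=0 v_peak=75/4 T=10

vₘ²/aₘ = (89/4)²/(15/4) = 7921/60
375/4 < 7921/60 so t_c = 0
v_peak = √(375/4·15/4) = √(5625/16) = 75/4
t_a = (75/4)/(15/4) = 5; t_c = 0
T = 2·5 = 10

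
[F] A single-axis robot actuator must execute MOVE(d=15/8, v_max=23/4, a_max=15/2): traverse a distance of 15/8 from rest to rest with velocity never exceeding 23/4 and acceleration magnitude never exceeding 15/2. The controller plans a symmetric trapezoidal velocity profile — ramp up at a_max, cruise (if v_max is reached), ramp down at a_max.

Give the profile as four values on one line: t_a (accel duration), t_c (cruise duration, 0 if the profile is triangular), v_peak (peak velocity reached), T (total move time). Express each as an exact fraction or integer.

t_a=1/2 t_c=0 v_peak=15/4 T=1

vₘ²/aₘ = (23/4)²/(15/2) = 529/120
15/8 < 529/120 so t_c = 0
v_peak = √(15/8·15/2) = √(225/16) = 15/4
t_a = (15/4)/(15/2) = 1/2; t_c = 0
T = 2·1/2 = 1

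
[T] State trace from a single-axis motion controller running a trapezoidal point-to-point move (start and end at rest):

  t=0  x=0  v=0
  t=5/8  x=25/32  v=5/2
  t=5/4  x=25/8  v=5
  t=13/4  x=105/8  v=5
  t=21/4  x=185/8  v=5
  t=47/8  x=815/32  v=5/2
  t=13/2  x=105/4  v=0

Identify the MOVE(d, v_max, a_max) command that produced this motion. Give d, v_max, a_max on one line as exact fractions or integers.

d=105/4 v_max=5 a_max=4

final state: t=13/2, x=105/4, v=0 → d = 105/4
a_max = (5/2−0)/(5/8−0) = 4
max v = 5 over t∈[5/4,21/4] → v_max = 5
check: 5·(5/4+4) = 105/4 ✓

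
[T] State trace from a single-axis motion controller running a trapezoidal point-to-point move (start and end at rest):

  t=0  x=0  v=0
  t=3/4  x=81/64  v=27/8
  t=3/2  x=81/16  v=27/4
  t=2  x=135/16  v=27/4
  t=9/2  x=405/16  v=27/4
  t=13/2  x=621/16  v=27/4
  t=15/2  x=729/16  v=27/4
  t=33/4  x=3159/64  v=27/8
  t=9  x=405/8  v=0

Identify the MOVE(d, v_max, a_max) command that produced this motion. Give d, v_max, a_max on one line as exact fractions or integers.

d=405/8 v_max=27/4 a_max=9/2

final state: t=9, x=405/8, v=0 → d = 405/8
a_max = (27/8−0)/(3/4−0) = 9/2
max v = 27/4 over t∈[3/2,15/2] → v_max = 27/4
check: 27/4·(3/2+6) = 405/8 ✓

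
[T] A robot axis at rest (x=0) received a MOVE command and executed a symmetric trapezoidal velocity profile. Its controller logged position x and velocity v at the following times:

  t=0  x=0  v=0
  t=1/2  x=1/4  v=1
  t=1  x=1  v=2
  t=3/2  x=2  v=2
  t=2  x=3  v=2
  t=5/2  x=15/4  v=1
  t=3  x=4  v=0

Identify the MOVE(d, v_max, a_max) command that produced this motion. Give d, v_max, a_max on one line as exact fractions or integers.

final state: t=3, x=4, v=0 → d = 4
a_max = (1−0)/(1/2−0) = 2
max v = 2 over t∈[1,2] → v_max = 2
check: 2·(1+1) = 4 ✓

d=4 v_max=2 a_max=2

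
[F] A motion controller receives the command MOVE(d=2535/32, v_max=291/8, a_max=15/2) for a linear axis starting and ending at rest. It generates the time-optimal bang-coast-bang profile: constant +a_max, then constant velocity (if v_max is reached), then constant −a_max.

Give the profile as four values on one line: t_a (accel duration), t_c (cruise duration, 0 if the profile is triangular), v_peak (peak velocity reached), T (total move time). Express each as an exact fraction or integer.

t_a=13/4 t_c=0 v_peak=195/8 T=13/2

v_max²/a_max = (291/8)²/(15/2) = 28227/160
2535/32 < 28227/160 → triangular
v_peak = √(2535/32·15/2) = √(38025/64) = 195/8
t_a = (195/8)/(15/2) = 13/4; t_c = 0
T = 2·13/4 = 13/2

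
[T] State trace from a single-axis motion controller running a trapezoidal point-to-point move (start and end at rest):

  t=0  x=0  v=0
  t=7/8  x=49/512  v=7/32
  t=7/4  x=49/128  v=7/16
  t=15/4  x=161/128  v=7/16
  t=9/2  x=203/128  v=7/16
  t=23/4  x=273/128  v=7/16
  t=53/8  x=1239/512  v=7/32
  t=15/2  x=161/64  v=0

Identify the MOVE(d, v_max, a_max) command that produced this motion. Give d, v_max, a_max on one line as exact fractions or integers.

d=161/64 v_max=7/16 a_max=1/4

final state: t=15/2, x=161/64, v=0 → d = 161/64
a_max = (7/32−0)/(7/8−0) = 1/4
max v = 7/16 over t∈[7/4,23/4] → v_max = 7/16
check: 7/16·(7/4+4) = 161/64 ✓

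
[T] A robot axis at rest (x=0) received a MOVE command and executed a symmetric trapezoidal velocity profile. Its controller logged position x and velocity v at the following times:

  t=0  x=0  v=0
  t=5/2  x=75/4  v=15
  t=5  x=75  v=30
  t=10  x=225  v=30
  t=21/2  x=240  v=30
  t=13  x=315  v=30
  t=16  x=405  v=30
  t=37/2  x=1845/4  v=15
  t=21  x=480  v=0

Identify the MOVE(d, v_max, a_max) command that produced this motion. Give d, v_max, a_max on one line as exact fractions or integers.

d=480 v_max=30 a_max=6

final state: t=21, x=480, v=0 → d = 480
a_max = (15−0)/(5/2−0) = 6
max v = 30 over t∈[5,16] → v_max = 30
check: 30·(5+11) = 480 ✓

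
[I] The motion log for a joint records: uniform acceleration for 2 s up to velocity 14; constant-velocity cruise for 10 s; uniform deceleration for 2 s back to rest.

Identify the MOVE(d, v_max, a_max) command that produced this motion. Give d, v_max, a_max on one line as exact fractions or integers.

a_max = 14/2 = 7
d_a = ½·14·2 = 14; d_c = 14·10 = 140
d = 2·14 + 140 = 168
t_c = 10 > 0 so v_max = 14

d=168 v_max=14 a_max=7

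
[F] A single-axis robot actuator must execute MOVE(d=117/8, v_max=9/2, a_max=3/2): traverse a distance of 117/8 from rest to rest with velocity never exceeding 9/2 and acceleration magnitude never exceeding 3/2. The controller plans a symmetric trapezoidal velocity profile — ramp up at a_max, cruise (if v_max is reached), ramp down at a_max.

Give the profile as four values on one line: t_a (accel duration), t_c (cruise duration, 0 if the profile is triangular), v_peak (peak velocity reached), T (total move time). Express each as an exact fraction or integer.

vₘ²/aₘ = (9/2)²/(3/2) = 27/2
117/8 ≥ 27/2 → trapezoidal
t_a = (9/2)/(3/2) = 3; v_peak = 9/2
d_cruise = 117/8 − 27/2 = 9/8; t_c = (9/8)/(9/2) = 1/4
T = 2·3 + 1/4 = 25/4

t_a=3 t_c=1/4 v_peak=9/2 T=25/4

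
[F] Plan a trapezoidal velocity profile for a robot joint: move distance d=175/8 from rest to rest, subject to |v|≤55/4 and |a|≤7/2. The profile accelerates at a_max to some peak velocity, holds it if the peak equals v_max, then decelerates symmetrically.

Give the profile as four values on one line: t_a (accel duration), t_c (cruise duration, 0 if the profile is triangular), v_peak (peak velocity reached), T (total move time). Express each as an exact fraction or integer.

v_max²/a_max = (55/4)²/(7/2) = 3025/56
175/8 < 3025/56 → triangular
v_peak = √(175/8·7/2) = √(1225/16) = 35/4
t_a = (35/4)/(7/2) = 5/2; t_c = 0
T = 2·5/2 = 5

t_a=5/2 t_c=0 v_peak=35/4 T=5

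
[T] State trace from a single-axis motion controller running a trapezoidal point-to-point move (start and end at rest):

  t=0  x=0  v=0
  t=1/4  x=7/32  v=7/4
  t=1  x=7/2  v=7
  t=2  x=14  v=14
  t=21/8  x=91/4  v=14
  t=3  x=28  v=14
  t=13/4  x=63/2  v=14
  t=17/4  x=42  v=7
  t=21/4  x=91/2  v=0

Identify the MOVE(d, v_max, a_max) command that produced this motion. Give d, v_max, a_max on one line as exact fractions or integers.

d=91/2 v_max=14 a_max=7

final state: t=21/4, x=91/2, v=0 → d = 91/2
a_max = (7/4−0)/(1/4−0) = 7
max v = 14 over t∈[2,13/4] → v_max = 14
check: 14·(2+5/4) = 91/2 ✓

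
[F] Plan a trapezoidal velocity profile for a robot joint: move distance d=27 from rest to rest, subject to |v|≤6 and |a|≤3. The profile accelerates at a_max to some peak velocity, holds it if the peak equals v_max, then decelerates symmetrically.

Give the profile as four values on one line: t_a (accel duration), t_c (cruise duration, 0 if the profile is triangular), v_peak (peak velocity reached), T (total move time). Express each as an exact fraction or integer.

vₘ²/aₘ = 6²/3 = 12
27 ≥ 12 ⇒ cruise phase
t_a = 6/3 = 2; v_peak = 6
d_cruise = 27 − 12 = 15; t_c = 15/6 = 5/2
T = 2·2 + 5/2 = 13/2

t_a=2 t_c=5/2 v_peak=6 T=13/2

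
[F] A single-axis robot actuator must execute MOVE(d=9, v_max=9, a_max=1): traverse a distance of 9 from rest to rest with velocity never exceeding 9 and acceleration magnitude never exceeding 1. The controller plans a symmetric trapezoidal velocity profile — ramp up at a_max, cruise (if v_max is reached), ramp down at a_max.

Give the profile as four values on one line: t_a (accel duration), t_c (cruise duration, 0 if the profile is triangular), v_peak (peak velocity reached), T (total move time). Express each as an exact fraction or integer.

v_max²/a_max = 9²/1 = 81
9 < 81 so t_c = 0
v_peak = √(9·1) = √9 = 3
t_a = 3/1 = 3; t_c = 0
T = 2·3 = 6

t_a=3 t_c=0 v_peak=3 T=6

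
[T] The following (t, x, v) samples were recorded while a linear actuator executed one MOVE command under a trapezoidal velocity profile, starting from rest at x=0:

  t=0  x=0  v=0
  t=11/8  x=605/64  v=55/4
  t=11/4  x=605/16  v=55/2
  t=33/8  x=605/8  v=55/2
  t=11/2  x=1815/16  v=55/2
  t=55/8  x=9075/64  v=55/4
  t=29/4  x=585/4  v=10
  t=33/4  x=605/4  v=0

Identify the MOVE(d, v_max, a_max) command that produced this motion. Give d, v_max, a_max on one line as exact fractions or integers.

final state: t=33/4, x=605/4, v=0 → d = 605/4
a_max = (55/4−0)/(11/8−0) = 10
max v = 55/2 over t∈[11/4,11/2] → v_max = 55/2
check: 55/2·(11/4+11/4) = 605/4 ✓

d=605/4 v_max=55/2 a_max=10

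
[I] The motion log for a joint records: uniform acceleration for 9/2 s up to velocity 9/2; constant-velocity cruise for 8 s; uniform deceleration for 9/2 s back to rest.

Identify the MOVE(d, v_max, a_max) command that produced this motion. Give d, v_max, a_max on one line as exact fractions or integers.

a_max = (9/2)/(9/2) = 1
d_a = ½·9/2·9/2 = 81/8; d_c = 9/2·8 = 36
d = 2·81/8 + 36 = 225/4
t_c = 8 > 0 → v_max = v_peak = 9/2

d=225/4 v_max=9/2 a_max=1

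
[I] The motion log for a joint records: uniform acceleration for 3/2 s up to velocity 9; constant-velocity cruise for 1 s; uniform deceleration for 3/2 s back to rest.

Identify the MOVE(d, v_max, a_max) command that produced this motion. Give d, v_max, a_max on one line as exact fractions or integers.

a_max = 9/(3/2) = 6
d_a = ½·9·3/2 = 27/4; d_c = 9·1 = 9
d = 2·27/4 + 9 = 45/2
t_c = 1 > 0 so v_max = 9

d=45/2 v_max=9 a_max=6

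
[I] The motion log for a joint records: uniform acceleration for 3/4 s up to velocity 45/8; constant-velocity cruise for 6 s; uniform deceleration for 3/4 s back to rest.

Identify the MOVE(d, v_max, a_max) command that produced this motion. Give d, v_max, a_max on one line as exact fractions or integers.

d=1215/32 v_max=45/8 a_max=15/2

a_max = (45/8)/(3/4) = 15/2
d_a = ½·45/8·3/4 = 135/64; d_c = 45/8·6 = 135/4
d = 2·135/64 + 135/4 = 1215/32
t_c = 6 > 0 so v_max = 45/8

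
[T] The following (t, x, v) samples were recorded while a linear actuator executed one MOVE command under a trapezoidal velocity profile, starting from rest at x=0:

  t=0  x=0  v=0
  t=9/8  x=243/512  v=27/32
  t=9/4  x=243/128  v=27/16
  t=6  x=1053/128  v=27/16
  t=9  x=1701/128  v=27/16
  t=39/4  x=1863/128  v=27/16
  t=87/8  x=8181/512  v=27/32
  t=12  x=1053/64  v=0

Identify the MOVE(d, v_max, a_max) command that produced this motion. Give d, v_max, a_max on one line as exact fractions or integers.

d=1053/64 v_max=27/16 a_max=3/4

final state: t=12, x=1053/64, v=0 → d = 1053/64
a_max = (27/32−0)/(9/8−0) = 3/4
max v = 27/16 over t∈[9/4,39/4] → v_max = 27/16
check: 27/16·(9/4+15/2) = 1053/64 ✓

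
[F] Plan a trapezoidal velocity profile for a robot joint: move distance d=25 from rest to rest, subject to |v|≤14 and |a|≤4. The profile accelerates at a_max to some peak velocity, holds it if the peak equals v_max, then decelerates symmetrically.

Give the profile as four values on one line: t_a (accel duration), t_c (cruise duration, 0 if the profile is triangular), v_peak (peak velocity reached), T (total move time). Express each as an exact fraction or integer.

v_max²/a_max = 14²/4 = 49
25 < 49 so t_c = 0
v_peak = √(25·4) = √100 = 10
t_a = 10/4 = 5/2; t_c = 0
T = 2·5/2 = 5

t_a=5/2 t_c=0 v_peak=10 T=5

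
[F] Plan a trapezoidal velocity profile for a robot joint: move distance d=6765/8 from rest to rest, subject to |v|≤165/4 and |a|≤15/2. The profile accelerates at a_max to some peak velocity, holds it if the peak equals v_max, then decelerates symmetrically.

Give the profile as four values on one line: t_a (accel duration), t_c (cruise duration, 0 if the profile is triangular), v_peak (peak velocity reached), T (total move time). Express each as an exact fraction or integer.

t_a=11/2 t_c=15 v_peak=165/4 T=26

v_max²/a_max = (165/4)²/(15/2) = 1815/8
6765/8 ≥ 1815/8 ⇒ cruise phase
t_a = (165/4)/(15/2) = 11/2; v_peak = 165/4
d_cruise = 6765/8 − 1815/8 = 2475/4; t_c = (2475/4)/(165/4) = 15
T = 2·11/2 + 15 = 26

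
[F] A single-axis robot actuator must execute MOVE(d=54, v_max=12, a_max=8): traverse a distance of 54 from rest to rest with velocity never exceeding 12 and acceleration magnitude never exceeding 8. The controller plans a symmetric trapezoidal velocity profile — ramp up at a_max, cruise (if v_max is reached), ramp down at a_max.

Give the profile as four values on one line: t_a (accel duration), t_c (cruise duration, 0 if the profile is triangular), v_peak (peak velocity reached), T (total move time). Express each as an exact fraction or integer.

t_a=3/2 t_c=3 v_peak=12 T=6

v_max²/a_max = 12²/8 = 18
54 ≥ 18 so v_max reached
t_a = 12/8 = 3/2; v_peak = 12
d_cruise = 54 − 18 = 36; t_c = 36/12 = 3
T = 2·3/2 + 3 = 6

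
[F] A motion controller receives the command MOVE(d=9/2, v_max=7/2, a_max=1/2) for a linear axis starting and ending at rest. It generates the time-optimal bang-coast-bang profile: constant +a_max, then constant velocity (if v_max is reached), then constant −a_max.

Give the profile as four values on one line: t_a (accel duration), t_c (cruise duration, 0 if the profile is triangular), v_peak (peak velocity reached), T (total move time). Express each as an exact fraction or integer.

t_a=3 t_c=0 v_peak=3/2 T=6

v_max²/a_max = (7/2)²/(1/2) = 49/2
9/2 < 49/2 → triangular
v_peak = √(9/2·1/2) = √(9/4) = 3/2
t_a = (3/2)/(1/2) = 3; t_c = 0
T = 2·3 = 6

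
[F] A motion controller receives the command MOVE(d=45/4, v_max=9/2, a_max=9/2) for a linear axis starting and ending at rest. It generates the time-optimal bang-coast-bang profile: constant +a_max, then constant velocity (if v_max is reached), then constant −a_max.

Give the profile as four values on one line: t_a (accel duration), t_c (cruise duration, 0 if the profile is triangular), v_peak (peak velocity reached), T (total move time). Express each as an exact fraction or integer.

v_max²/a_max = (9/2)²/(9/2) = 9/2
45/4 ≥ 9/2 → trapezoidal
t_a = (9/2)/(9/2) = 1; v_peak = 9/2
d_cruise = 45/4 − 9/2 = 27/4; t_c = (27/4)/(9/2) = 3/2
T = 2·1 + 3/2 = 7/2

t_a=1 t_c=3/2 v_peak=9/2 T=7/2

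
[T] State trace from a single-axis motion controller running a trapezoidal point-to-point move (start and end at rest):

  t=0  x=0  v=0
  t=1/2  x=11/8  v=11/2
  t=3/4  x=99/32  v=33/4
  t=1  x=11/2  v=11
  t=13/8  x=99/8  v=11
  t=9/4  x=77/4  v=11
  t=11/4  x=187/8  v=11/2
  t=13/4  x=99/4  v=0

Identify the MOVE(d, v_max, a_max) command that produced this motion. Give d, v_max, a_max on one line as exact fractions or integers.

final state: t=13/4, x=99/4, v=0 → d = 99/4
a_max = (11/2−0)/(1/2−0) = 11
max v = 11 over t∈[1,9/4] → v_max = 11
check: 11·(1+5/4) = 99/4 ✓

d=99/4 v_max=11 a_max=11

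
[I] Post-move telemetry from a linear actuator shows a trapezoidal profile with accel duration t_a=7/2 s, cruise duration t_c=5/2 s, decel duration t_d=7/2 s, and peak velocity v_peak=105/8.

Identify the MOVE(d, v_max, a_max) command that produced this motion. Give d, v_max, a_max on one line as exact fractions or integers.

d=315/4 v_max=105/8 a_max=15/4

a_max = (105/8)/(7/2) = 15/4
d_a = ½·105/8·7/2 = 735/32; d_c = 105/8·5/2 = 525/16
d = 2·735/32 + 525/16 = 315/4
t_c = 5/2 > 0 ⇒ limit active, v_max = 105/8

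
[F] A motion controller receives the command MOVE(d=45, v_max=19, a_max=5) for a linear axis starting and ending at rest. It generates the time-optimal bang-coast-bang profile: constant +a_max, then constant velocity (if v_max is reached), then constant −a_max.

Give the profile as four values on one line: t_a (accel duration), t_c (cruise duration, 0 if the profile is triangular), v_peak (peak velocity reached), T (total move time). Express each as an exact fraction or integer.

t_a=3 t_c=0 v_peak=15 T=6

vₘ²/aₘ = 19²/5 = 361/5
45 < 361/5 → triangular
v_peak = √(45·5) = √225 = 15
t_a = 15/5 = 3; t_c = 0
T = 2·3 = 6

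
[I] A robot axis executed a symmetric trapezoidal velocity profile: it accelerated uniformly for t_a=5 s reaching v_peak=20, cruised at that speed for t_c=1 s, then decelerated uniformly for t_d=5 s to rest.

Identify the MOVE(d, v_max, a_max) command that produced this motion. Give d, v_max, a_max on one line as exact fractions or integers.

d=120 v_max=20 a_max=4

a_max = 20/5 = 4
d_a = ½·20·5 = 50; d_c = 20·1 = 20
d = 2·50 + 20 = 120
t_c = 1 > 0 → v_max = v_peak = 20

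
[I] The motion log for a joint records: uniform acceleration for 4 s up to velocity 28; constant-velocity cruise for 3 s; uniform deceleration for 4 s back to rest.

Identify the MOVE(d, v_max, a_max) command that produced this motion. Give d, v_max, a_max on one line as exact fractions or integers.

a_max = 28/4 = 7
d_a = ½·28·4 = 56; d_c = 28·3 = 84
d = 2·56 + 84 = 196
t_c = 3 > 0 ⇒ limit active, v_max = 28

d=196 v_max=28 a_max=7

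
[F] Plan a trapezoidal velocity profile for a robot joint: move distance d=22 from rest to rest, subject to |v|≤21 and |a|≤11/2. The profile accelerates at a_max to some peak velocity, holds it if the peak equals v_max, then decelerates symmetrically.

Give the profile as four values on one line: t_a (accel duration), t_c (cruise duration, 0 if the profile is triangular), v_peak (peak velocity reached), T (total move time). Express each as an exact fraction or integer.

vₘ²/aₘ = 21²/(11/2) = 882/11
22 < 882/11 so t_c = 0
v_peak = √(22·11/2) = √121 = 11
t_a = 11/(11/2) = 2; t_c = 0
T = 2·2 = 4

t_a=2 t_c=0 v_peak=11 T=4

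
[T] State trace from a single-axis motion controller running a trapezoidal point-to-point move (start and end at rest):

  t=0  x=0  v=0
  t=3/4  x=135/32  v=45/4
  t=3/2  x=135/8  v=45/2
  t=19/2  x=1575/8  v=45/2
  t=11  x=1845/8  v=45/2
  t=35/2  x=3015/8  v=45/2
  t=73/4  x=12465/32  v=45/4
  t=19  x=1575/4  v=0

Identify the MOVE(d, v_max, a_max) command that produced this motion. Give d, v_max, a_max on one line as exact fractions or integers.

d=1575/4 v_max=45/2 a_max=15

final state: t=19, x=1575/4, v=0 → d = 1575/4
a_max = (45/4−0)/(3/4−0) = 15
max v = 45/2 over t∈[3/2,35/2] → v_max = 45/2
check: 45/2·(3/2+16) = 1575/4 ✓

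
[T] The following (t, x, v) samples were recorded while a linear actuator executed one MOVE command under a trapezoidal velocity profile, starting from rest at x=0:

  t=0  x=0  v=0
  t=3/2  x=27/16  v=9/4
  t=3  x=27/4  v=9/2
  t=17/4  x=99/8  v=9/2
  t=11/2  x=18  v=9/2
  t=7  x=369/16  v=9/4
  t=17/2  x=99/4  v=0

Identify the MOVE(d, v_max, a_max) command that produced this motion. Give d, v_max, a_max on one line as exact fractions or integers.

final state: t=17/2, x=99/4, v=0 → d = 99/4
a_max = (9/4−0)/(3/2−0) = 3/2
max v = 9/2 over t∈[3,11/2] → v_max = 9/2
check: 9/2·(3+5/2) = 99/4 ✓

d=99/4 v_max=9/2 a_max=3/2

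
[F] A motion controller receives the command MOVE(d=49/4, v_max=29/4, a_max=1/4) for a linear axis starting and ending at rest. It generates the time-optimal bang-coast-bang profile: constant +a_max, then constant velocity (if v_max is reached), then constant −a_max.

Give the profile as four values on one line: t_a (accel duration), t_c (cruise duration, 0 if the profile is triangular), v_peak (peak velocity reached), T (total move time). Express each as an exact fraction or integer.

t_a=7 t_c=0 v_peak=7/4 T=14

vₘ²/aₘ = (29/4)²/(1/4) = 841/4
49/4 < 841/4 → triangular
v_peak = √(49/4·1/4) = √(49/16) = 7/4
t_a = (7/4)/(1/4) = 7; t_c = 0
T = 2·7 = 14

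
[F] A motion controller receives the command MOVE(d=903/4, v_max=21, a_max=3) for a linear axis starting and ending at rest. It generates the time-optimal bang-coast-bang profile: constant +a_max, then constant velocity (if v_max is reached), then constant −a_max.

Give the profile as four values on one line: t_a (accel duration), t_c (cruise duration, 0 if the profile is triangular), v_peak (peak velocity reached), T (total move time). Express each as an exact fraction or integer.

t_a=7 t_c=15/4 v_peak=21 T=71/4

v_max²/a_max = 21²/3 = 147
903/4 ≥ 147 → trapezoidal
t_a = 21/3 = 7; v_peak = 21
d_cruise = 903/4 − 147 = 315/4; t_c = (315/4)/21 = 15/4
T = 2·7 + 15/4 = 71/4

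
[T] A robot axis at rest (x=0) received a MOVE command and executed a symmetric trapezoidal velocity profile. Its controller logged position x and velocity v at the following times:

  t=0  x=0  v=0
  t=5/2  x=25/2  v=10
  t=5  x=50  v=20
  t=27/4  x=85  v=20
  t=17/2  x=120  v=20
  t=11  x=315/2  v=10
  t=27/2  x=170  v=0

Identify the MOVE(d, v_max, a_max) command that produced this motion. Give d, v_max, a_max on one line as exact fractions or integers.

final state: t=27/2, x=170, v=0 → d = 170
a_max = (10−0)/(5/2−0) = 4
max v = 20 over t∈[5,17/2] → v_max = 20
check: 20·(5+7/2) = 170 ✓

d=170 v_max=20 a_max=4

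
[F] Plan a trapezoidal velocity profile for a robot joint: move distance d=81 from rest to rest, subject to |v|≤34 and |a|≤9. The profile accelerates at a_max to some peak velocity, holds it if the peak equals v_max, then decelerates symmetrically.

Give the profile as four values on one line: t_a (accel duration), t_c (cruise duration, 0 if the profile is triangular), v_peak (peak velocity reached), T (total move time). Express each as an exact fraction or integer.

t_a=3 t_c=0 v_peak=27 T=6

vₘ²/aₘ = 34²/9 = 1156/9
81 < 1156/9 → triangular
v_peak = √(81·9) = √729 = 27
t_a = 27/9 = 3; t_c = 0
T = 2·3 = 6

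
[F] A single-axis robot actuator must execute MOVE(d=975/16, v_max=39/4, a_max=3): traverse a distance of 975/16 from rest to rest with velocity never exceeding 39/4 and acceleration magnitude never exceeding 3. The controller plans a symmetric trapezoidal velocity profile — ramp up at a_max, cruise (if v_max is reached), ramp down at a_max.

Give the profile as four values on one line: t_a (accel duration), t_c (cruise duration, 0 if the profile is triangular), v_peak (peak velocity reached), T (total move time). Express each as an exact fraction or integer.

t_a=13/4 t_c=3 v_peak=39/4 T=19/2

vₘ²/aₘ = (39/4)²/3 = 507/16
975/16 ≥ 507/16 → trapezoidal
t_a = (39/4)/3 = 13/4; v_peak = 39/4
d_cruise = 975/16 − 507/16 = 117/4; t_c = (117/4)/(39/4) = 3
T = 2·13/4 + 3 = 19/2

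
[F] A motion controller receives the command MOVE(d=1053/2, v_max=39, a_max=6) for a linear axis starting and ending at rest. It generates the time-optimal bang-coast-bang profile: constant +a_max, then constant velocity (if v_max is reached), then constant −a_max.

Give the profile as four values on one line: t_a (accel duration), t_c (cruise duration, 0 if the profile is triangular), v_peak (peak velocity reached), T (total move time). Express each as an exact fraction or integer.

t_a=13/2 t_c=7 v_peak=39 T=20

v_max²/a_max = 39²/6 = 507/2
1053/2 ≥ 507/2 → trapezoidal
t_a = 39/6 = 13/2; v_peak = 39
d_cruise = 1053/2 − 507/2 = 273; t_c = 273/39 = 7
T = 2·13/2 + 7 = 20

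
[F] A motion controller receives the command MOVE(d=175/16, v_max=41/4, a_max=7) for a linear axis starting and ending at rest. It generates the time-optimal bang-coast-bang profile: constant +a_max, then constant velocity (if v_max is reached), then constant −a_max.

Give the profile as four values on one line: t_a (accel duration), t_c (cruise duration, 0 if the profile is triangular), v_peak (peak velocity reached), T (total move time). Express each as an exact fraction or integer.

t_a=5/4 t_c=0 v_peak=35/4 T=5/2

vₘ²/aₘ = (41/4)²/7 = 1681/112
175/16 < 1681/112 → triangular
v_peak = √(175/16·7) = √(1225/16) = 35/4
t_a = (35/4)/7 = 5/4; t_c = 0
T = 2·5/4 = 5/2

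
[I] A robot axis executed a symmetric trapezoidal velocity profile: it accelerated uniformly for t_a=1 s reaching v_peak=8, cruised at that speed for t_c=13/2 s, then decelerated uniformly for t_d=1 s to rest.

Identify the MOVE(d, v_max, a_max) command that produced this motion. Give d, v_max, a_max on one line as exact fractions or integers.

d=60 v_max=8 a_max=8

a_max = 8/1 = 8
d_a = ½·8·1 = 4; d_c = 8·13/2 = 52
d = 2·4 + 52 = 60
t_c = 13/2 > 0 → v_max = v_peak = 8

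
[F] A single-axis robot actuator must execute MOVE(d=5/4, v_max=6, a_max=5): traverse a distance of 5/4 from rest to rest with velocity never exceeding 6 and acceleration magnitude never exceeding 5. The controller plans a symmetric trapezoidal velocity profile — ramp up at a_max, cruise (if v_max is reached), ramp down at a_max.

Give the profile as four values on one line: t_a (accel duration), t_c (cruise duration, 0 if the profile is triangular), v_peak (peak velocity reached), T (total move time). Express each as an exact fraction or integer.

t_a=1/2 t_c=0 v_peak=5/2 T=1

(v_max)²/a_max = 6²/5 = 36/5
5/4 < 36/5 → triangular
v_peak = √(5/4·5) = √(25/4) = 5/2
t_a = (5/2)/5 = 1/2; t_c = 0
T = 2·1/2 = 1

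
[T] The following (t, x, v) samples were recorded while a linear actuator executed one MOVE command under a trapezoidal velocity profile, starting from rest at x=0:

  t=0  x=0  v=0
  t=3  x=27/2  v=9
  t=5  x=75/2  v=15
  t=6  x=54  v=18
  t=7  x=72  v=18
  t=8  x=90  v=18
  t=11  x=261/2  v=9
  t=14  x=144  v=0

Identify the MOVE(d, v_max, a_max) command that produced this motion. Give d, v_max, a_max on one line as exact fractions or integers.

d=144 v_max=18 a_max=3

final state: t=14, x=144, v=0 → d = 144
a_max = (9−0)/(3−0) = 3
max v = 18 over t∈[6,8] → v_max = 18
check: 18·(6+2) = 144 ✓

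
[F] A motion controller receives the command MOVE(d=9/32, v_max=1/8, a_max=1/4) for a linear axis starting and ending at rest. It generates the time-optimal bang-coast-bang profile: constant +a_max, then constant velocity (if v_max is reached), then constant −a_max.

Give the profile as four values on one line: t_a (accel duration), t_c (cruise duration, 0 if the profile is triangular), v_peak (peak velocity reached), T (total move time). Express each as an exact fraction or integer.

t_a=1/2 t_c=7/4 v_peak=1/8 T=11/4

vₘ²/aₘ = (1/8)²/(1/4) = 1/16
9/32 ≥ 1/16 → trapezoidal
t_a = (1/8)/(1/4) = 1/2; v_peak = 1/8
d_cruise = 9/32 − 1/16 = 7/32; t_c = (7/32)/(1/8) = 7/4
T = 2·1/2 + 7/4 = 11/4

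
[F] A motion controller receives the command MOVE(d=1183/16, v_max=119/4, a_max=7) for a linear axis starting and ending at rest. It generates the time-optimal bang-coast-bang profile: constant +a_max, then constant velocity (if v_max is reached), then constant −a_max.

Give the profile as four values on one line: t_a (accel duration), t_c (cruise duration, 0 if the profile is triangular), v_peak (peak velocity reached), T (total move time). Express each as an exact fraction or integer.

v_max²/a_max = (119/4)²/7 = 2023/16
1183/16 < 2023/16 ⇒ no cruise
v_peak = √(1183/16·7) = √(8281/16) = 91/4
t_a = (91/4)/7 = 13/4; t_c = 0
T = 2·13/4 = 13/2

t_a=13/4 t_c=0 v_peak=91/4 T=13/2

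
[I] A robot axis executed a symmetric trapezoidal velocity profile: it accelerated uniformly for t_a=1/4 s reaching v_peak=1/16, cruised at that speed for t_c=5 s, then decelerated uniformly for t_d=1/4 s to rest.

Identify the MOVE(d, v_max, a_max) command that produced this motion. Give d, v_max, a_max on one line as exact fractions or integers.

a_max = (1/16)/(1/4) = 1/4
d_a = ½·1/16·1/4 = 1/128; d_c = 1/16·5 = 5/16
d = 2·1/128 + 5/16 = 21/64
t_c = 5 > 0 ⇒ limit active, v_max = 1/16

d=21/64 v_max=1/16 a_max=1/4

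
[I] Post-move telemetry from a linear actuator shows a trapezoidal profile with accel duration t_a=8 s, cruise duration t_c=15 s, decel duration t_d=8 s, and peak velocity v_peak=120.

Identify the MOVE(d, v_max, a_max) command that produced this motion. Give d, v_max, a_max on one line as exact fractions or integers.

a_max = 120/8 = 15
d_a = ½·120·8 = 480; d_c = 120·15 = 1800
d = 2·480 + 1800 = 2760
t_c = 15 > 0 → v_max = v_peak = 120

d=2760 v_max=120 a_max=15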